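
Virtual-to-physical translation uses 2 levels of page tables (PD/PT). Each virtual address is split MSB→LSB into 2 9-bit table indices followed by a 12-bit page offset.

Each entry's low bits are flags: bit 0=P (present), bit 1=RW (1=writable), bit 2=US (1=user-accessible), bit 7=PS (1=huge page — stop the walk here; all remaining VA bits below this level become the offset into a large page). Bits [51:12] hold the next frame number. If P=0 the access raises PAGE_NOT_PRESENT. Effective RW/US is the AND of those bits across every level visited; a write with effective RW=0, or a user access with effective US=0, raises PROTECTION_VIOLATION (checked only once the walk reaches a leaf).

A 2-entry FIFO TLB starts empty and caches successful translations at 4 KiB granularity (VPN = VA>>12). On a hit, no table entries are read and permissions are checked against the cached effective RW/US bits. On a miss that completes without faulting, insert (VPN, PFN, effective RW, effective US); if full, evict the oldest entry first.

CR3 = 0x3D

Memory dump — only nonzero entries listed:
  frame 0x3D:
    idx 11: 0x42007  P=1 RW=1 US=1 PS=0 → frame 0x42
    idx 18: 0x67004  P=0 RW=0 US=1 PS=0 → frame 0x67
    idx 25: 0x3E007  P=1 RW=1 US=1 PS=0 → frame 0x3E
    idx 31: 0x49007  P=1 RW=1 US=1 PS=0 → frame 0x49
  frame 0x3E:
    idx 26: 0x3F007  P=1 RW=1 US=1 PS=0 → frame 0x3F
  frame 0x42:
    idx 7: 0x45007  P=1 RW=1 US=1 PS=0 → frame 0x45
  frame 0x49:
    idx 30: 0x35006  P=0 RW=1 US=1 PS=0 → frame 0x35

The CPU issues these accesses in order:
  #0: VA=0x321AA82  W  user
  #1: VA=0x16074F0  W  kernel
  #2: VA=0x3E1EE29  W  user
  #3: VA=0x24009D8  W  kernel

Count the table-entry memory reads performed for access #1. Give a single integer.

Walk each access:
#0 VA=0x321AA82 (w,user):
  lvl0: tbl 0x3D, slot 25 ⇒ 0x3E007 (P1/RW1/US1/PS0)
  lvl1: tbl 0x3E, slot 26 ⇒ 0x3F007 (P1/RW1/US1/PS0)
  ⇒ phys 0x3FA82  [2 reads]
#1 VA=0x16074F0 (w,kernel):
  lvl0: tbl 0x3D, slot 11 ⇒ 0x42007 (P1/RW1/US1/PS0)
  lvl1: tbl 0x42, slot 7 ⇒ 0x45007 (P1/RW1/US1/PS0)
  ⇒ phys 0x454F0  [2 reads]
#2 VA=0x3E1EE29 (w,user):
  lvl0: tbl 0x3D, slot 31 ⇒ 0x49007 (P1/RW1/US1/PS0)
  lvl1: tbl 0x49, slot 30 ⇒ 0x35006 (P0/RW1/US1/PS0)
  ⇒ fault: PAGE_NOT_PRESENT  — 2 lookups
#3 VA=0x24009D8 (w,kernel):
  lvl0: tbl 0x3D, slot 18 ⇒ 0x67004 (P0/RW0/US1/PS0)
  ⇒ fault: PAGE_NOT_PRESENT  — 1 lookups

Entries read for #1: 2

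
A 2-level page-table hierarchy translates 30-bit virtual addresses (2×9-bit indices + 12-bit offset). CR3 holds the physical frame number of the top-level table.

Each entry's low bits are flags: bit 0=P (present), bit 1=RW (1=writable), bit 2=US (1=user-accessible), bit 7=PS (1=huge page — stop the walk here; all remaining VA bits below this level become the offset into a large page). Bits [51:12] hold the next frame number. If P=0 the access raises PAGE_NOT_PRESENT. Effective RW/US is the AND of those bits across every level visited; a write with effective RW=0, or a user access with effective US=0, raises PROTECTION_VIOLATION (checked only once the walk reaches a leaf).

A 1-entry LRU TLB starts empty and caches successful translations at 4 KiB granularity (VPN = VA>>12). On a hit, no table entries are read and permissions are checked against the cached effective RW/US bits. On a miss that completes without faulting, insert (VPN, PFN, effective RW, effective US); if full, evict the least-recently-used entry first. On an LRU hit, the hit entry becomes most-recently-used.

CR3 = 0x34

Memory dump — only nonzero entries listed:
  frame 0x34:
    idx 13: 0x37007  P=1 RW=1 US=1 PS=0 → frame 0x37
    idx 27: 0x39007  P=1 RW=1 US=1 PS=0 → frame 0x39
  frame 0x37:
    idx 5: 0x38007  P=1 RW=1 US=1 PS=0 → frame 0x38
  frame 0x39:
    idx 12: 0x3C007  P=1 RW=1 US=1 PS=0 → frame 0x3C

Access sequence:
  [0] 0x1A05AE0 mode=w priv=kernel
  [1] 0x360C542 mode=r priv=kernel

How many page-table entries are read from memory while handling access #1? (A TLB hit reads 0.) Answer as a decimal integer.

Walk each access:
#0 VA=0x1A05AE0 (w,kernel):
  lvl0: tbl 0x34, slot 13 ⇒ 0x37007 (P1/RW1/US1/PS0)
  lvl1: tbl 0x37, slot 5 ⇒ 0x38007 (P1/RW1/US1/PS0)
  ✓ 0x38AE0  — 2 lookups
#1 VA=0x360C542 (r,kernel):
  lvl0: tbl 0x34, slot 27 ⇒ 0x39007 (P1/RW1/US1/PS0)
  lvl1: tbl 0x39, slot 12 ⇒ 0x3C007 (P1/RW1/US1/PS0)
  ✓ 0x3C542  — 2 lookups

Entries read for #1: 2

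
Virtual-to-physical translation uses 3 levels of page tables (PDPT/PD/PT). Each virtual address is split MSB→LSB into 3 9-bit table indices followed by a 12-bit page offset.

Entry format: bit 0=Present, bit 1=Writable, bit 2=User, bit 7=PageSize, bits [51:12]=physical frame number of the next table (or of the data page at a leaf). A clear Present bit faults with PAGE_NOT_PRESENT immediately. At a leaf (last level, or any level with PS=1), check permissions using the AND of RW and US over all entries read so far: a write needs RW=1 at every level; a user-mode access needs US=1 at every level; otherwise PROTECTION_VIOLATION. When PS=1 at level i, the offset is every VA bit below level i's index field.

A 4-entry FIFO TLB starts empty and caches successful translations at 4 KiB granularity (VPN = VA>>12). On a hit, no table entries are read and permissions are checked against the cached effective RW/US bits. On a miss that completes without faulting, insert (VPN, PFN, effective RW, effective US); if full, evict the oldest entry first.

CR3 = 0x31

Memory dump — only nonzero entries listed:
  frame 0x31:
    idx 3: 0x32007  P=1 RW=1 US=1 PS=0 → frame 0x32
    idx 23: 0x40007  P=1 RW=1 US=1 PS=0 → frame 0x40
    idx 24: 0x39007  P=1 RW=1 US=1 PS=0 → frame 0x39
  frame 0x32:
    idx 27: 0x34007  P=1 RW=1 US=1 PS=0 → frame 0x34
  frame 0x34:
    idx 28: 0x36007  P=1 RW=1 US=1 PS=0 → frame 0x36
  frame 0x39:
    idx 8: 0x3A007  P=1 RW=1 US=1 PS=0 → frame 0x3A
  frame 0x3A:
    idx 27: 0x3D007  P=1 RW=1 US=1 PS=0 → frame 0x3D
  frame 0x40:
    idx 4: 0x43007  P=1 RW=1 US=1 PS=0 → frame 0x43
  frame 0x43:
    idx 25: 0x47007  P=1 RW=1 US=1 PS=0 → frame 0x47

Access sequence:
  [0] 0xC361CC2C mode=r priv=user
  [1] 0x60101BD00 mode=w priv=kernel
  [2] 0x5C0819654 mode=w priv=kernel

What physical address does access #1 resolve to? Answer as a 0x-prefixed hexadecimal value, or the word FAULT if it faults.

Walk each access:
#0 VA=0xC361CC2C (r,user):
  L0 @0x31[3] → 0x32007  P=1,RW=1,US=1,PS=0
  L1 @0x32[27] → 0x34007  P=1,RW=1,US=1,PS=0
  L2 @0x34[28] → 0x36007  P=1,RW=1,US=1,PS=0
  → PA=0x36C2C  (3 entries read)
#1 VA=0x60101BD00 (w,kernel):
  L0 @0x31[24] → 0x39007  P=1,RW=1,US=1,PS=0
  L1 @0x39[8] → 0x3A007  P=1,RW=1,US=1,PS=0
  L2 @0x3A[27] → 0x3D007  P=1,RW=1,US=1,PS=0
  → PA=0x3DD00  (3 entries read)
#2 VA=0x5C0819654 (w,kernel):
  L0 @0x31[23] → 0x40007  P=1,RW=1,US=1,PS=0
  L1 @0x40[4] → 0x43007  P=1,RW=1,US=1,PS=0
  L2 @0x43[25] → 0x47007  P=1,RW=1,US=1,PS=0
  → PA=0x47654  (3 entries read)

Access #1 PA: 0x3DD00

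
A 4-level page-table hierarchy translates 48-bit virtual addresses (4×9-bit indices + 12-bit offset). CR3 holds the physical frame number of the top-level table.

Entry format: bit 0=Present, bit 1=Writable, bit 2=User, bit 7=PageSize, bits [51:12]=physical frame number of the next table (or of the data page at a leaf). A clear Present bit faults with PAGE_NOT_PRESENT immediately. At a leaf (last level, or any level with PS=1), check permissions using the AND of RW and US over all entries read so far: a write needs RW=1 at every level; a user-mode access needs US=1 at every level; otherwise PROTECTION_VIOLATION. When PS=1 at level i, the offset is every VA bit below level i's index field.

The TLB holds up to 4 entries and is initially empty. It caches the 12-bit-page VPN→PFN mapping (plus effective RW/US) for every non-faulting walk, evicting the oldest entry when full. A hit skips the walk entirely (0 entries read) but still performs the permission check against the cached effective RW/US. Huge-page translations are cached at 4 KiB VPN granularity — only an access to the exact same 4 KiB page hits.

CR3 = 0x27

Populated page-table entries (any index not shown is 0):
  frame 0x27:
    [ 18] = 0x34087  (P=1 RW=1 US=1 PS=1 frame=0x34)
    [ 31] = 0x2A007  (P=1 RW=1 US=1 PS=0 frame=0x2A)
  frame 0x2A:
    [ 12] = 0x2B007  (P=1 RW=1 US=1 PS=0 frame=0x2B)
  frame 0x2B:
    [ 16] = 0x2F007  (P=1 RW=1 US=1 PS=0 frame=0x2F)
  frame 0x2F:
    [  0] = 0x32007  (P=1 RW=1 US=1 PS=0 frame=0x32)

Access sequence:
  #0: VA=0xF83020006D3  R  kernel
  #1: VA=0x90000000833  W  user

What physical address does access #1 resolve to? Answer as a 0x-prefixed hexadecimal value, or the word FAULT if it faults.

Per-access translation:
#0 VA=0xF83020006D3 (r,kernel):
  L0: frame=0x27 idx=31 entry=0x2A007 [P=1 RW=1 US=1 PS=0]
  L1: frame=0x2A idx=12 entry=0x2B007 [P=1 RW=1 US=1 PS=0]
  L2: frame=0x2B idx=16 entry=0x2F007 [P=1 RW=1 US=1 PS=0]
  L3: frame=0x2F idx=0 entry=0x32007 [P=1 RW=1 US=1 PS=0]
  ⇒ phys 0x326D3  [4 reads]
#1 VA=0x90000000833 (w,user):
  L0: frame=0x27 idx=18 entry=0x34087 [P=1 RW=1 US=1 PS=1]
  ⇒ phys 0x34833 (huge @L0)  [1 reads]

Access #1 PA: 0x34833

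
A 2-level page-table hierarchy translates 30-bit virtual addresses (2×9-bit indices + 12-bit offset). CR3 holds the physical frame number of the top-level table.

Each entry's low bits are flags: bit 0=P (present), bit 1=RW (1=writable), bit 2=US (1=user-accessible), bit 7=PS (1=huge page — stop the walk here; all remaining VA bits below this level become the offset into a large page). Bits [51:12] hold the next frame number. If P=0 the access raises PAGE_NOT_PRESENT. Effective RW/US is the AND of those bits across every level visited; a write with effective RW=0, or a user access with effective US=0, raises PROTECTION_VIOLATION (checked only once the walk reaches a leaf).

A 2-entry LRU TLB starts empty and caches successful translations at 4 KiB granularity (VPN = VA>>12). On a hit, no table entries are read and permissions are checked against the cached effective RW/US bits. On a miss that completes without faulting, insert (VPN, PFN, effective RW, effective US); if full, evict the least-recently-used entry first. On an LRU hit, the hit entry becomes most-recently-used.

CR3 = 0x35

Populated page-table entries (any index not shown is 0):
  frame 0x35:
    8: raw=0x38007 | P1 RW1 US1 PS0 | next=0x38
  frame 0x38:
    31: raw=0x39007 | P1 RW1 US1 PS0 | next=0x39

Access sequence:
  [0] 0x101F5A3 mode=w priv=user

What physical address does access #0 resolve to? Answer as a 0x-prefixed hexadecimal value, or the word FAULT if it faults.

Walk each access:
#0 VA=0x101F5A3 (w,user):
  L0 @0x35[8] → 0x38007  P=1,RW=1,US=1,PS=0
  L1 @0x38[31] → 0x39007  P=1,RW=1,US=1,PS=0
  ✓ 0x395A3  — 2 lookups

Access #0 PA: 0x395A3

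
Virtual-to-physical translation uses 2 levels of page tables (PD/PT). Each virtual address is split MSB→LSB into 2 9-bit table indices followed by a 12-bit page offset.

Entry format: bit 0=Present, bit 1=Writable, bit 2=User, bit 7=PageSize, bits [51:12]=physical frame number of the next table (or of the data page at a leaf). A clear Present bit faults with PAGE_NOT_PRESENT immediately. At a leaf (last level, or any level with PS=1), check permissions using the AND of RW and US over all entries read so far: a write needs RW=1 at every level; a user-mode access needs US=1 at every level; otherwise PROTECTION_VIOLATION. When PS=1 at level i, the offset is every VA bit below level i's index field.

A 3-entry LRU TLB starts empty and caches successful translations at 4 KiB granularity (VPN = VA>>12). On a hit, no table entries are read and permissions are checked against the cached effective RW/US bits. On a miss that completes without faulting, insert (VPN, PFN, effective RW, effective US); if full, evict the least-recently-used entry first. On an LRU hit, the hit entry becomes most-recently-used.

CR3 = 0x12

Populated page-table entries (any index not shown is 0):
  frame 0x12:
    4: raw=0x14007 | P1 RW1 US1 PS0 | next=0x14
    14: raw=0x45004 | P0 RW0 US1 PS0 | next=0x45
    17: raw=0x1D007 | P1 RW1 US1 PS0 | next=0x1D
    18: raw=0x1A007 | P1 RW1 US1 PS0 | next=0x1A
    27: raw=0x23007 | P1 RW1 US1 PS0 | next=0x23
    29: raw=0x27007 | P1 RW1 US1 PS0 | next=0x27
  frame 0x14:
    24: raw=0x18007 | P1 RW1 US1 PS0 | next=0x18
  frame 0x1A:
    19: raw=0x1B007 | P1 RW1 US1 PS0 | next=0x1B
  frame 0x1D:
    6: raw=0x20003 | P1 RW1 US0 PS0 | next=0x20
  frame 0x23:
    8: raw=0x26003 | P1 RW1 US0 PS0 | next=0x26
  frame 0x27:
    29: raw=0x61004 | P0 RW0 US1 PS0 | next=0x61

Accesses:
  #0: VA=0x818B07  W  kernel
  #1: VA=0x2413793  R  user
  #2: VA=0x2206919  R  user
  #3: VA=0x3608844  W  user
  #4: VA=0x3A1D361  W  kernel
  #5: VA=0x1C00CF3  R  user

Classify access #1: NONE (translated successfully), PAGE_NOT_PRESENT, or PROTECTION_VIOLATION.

Per-access translation:
#0 VA=0x818B07 (w,kernel):
  L0: frame=0x12 idx=4 entry=0x14007 [P=1 RW=1 US=1 PS=0]
  L1: frame=0x14 idx=24 entry=0x18007 [P=1 RW=1 US=1 PS=0]
  ✓ 0x18B07  — 2 lookups
#1 VA=0x2413793 (r,user):
  L0: frame=0x12 idx=18 entry=0x1A007 [P=1 RW=1 US=1 PS=0]
  L1: frame=0x1A idx=19 entry=0x1B007 [P=1 RW=1 US=1 PS=0]
  ✓ 0x1B793  — 2 lookups
#2 VA=0x2206919 (r,user):
  L0: frame=0x12 idx=17 entry=0x1D007 [P=1 RW=1 US=1 PS=0]
  L1: frame=0x1D idx=6 entry=0x20003 [P=1 RW=1 US=0 PS=0]
  ✗ PROTECTION_VIOLATION  [2 reads]
#3 VA=0x3608844 (w,user):
  L0: frame=0x12 idx=27 entry=0x23007 [P=1 RW=1 US=1 PS=0]
  L1: frame=0x23 idx=8 entry=0x26003 [P=1 RW=1 US=0 PS=0]
  ✗ PROTECTION_VIOLATION  [2 reads]
#4 VA=0x3A1D361 (w,kernel):
  L0: frame=0x12 idx=29 entry=0x27007 [P=1 RW=1 US=1 PS=0]
  L1: frame=0x27 idx=29 entry=0x61004 [P=0 RW=0 US=1 PS=0]
  ✗ PAGE_NOT_PRESENT  [2 reads]
#5 VA=0x1C00CF3 (r,user):
  L0: frame=0x12 idx=14 entry=0x45004 [P=0 RW=0 US=1 PS=0]
  ✗ PAGE_NOT_PRESENT  [1 reads]

Access #1 fault: NONE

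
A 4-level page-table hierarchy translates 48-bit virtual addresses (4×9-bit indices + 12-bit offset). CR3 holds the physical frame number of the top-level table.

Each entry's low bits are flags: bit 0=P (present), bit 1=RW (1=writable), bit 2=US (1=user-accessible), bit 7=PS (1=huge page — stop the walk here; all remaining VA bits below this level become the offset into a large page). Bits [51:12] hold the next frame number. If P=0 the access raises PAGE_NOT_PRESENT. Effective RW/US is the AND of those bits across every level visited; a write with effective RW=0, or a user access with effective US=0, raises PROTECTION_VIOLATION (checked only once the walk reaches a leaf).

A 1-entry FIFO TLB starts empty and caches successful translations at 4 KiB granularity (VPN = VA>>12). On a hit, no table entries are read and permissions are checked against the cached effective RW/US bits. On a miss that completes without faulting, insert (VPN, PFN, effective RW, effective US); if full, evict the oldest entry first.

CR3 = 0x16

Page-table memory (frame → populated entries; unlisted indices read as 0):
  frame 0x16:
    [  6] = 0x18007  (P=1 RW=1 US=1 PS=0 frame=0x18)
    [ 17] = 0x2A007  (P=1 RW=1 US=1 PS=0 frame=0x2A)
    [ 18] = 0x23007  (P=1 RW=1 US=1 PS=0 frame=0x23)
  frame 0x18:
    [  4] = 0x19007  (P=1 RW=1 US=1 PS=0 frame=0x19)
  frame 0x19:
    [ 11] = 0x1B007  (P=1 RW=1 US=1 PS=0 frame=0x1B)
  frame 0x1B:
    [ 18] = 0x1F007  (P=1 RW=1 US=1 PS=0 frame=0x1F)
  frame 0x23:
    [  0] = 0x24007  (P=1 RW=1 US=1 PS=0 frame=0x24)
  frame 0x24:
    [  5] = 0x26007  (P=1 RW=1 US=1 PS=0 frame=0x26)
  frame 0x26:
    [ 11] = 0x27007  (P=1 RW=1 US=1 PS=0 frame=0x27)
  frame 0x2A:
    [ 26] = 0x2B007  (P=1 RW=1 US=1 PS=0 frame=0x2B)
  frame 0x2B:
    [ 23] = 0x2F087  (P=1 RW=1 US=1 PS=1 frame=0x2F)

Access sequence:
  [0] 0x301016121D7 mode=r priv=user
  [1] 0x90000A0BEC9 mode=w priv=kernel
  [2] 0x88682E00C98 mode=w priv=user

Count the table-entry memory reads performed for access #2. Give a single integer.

Per-access translation:
#0 VA=0x301016121D7 (r,user):
  L0: frame=0x16 idx=6 entry=0x18007 [P=1 RW=1 US=1 PS=0]
  L1: frame=0x18 idx=4 entry=0x19007 [P=1 RW=1 US=1 PS=0]
  L2: frame=0x19 idx=11 entry=0x1B007 [P=1 RW=1 US=1 PS=0]
  L3: frame=0x1B idx=18 entry=0x1F007 [P=1 RW=1 US=1 PS=0]
  → PA=0x1F1D7  (4 entries read)
#1 VA=0x90000A0BEC9 (w,kernel):
  L0: frame=0x16 idx=18 entry=0x23007 [P=1 RW=1 US=1 PS=0]
  L1: frame=0x23 idx=0 entry=0x24007 [P=1 RW=1 US=1 PS=0]
  L2: frame=0x24 idx=5 entry=0x26007 [P=1 RW=1 US=1 PS=0]
  L3: frame=0x26 idx=11 entry=0x27007 [P=1 RW=1 US=1 PS=0]
  → PA=0x27EC9  (4 entries read)
#2 VA=0x88682E00C98 (w,user):
  L0: frame=0x16 idx=17 entry=0x2A007 [P=1 RW=1 US=1 PS=0]
  L1: frame=0x2A idx=26 entry=0x2B007 [P=1 RW=1 US=1 PS=0]
  L2: frame=0x2B idx=23 entry=0x2F087 [P=1 RW=1 US=1 PS=1]
  → PA=0x2FC98 (huge @L2)  (3 entries read)

Entries read for #2: 3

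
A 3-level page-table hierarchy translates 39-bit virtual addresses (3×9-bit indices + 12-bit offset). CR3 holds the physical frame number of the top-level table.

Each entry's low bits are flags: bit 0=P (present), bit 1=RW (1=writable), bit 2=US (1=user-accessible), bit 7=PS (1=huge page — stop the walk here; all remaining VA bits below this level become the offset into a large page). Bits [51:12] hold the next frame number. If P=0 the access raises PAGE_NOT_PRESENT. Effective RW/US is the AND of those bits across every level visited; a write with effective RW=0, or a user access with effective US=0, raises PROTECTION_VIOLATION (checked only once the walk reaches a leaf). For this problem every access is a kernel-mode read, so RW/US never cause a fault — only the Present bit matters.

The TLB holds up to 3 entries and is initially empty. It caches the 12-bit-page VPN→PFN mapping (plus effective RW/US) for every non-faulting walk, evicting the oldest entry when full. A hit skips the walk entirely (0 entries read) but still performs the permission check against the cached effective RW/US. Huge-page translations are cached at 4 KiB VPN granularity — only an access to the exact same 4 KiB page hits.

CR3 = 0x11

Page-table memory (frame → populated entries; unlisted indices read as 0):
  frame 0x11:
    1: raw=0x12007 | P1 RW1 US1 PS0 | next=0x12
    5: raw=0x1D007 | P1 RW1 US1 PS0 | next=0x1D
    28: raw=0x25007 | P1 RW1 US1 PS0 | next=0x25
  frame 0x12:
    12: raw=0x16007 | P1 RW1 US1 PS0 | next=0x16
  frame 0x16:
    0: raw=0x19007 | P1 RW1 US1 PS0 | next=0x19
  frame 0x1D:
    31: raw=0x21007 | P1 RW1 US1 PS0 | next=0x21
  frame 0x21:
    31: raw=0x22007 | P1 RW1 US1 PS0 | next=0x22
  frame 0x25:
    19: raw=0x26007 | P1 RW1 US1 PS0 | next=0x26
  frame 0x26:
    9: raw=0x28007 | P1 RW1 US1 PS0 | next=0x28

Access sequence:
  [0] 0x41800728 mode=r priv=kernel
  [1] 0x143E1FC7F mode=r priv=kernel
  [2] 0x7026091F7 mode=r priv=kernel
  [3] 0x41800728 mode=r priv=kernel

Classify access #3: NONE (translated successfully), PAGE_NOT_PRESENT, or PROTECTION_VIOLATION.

Walk each access:
#0 VA=0x41800728 (r,kernel):
  [0] read 0x11 idx=1: raw=0x12007 flags P=1 W=1 U=1 S=0
  [1] read 0x12 idx=12: raw=0x16007 flags P=1 W=1 U=1 S=0
  [2] read 0x16 idx=0: raw=0x19007 flags P=1 W=1 U=1 S=0
  ✓ 0x19728  — 3 lookups
#1 VA=0x143E1FC7F (r,kernel):
  [0] read 0x11 idx=5: raw=0x1D007 flags P=1 W=1 U=1 S=0
  [1] read 0x1D idx=31: raw=0x21007 flags P=1 W=1 U=1 S=0
  [2] read 0x21 idx=31: raw=0x22007 flags P=1 W=1 U=1 S=0
  ✓ 0x22C7F  — 3 lookups
#2 VA=0x7026091F7 (r,kernel):
  [0] read 0x11 idx=28: raw=0x25007 flags P=1 W=1 U=1 S=0
  [1] read 0x25 idx=19: raw=0x26007 flags P=1 W=1 U=1 S=0
  [2] read 0x26 idx=9: raw=0x28007 flags P=1 W=1 U=1 S=0
  ✓ 0x281F7  — 3 lookups
#3 VA=0x41800728 (r,kernel):
  TLB hit vpn=0x41800 → PA=0x19728

Access #3 fault: NONE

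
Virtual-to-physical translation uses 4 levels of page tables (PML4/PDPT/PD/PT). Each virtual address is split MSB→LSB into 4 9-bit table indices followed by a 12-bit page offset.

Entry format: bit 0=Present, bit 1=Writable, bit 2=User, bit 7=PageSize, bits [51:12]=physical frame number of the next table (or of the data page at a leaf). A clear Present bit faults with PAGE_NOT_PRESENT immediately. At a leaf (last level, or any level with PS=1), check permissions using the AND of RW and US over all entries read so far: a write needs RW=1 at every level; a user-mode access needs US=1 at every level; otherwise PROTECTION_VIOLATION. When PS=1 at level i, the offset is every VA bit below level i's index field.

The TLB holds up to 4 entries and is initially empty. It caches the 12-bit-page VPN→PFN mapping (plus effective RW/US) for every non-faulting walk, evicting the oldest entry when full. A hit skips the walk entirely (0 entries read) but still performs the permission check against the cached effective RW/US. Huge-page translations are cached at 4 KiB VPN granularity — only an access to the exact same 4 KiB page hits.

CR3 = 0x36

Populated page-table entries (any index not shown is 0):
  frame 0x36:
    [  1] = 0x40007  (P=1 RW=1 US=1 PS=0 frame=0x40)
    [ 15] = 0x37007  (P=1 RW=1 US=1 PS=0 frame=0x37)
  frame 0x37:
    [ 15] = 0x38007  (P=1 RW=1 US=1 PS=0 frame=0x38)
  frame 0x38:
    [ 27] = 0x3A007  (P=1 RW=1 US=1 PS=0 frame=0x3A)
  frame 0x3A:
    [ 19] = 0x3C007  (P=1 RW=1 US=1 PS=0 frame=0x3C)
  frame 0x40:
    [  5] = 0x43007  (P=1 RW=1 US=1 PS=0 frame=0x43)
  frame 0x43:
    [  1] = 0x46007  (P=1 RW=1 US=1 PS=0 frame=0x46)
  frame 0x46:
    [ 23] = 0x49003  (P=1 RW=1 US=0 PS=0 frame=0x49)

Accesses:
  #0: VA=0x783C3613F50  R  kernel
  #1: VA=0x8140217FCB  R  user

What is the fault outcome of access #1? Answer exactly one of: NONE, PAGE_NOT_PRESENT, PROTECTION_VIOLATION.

Per-access translation:
#0 VA=0x783C3613F50 (r,kernel):
  [0] read 0x36 idx=15: raw=0x37007 flags P=1 W=1 U=1 S=0
  [1] read 0x37 idx=15: raw=0x38007 flags P=1 W=1 U=1 S=0
  [2] read 0x38 idx=27: raw=0x3A007 flags P=1 W=1 U=1 S=0
  [3] read 0x3A idx=19: raw=0x3C007 flags P=1 W=1 U=1 S=0
  ⇒ phys 0x3CF50  [4 reads]
#1 VA=0x8140217FCB (r,user):
  [0] read 0x36 idx=1: raw=0x40007 flags P=1 W=1 U=1 S=0
  [1] read 0x40 idx=5: raw=0x43007 flags P=1 W=1 U=1 S=0
  [2] read 0x43 idx=1: raw=0x46007 flags P=1 W=1 U=1 S=0
  [3] read 0x46 idx=23: raw=0x49003 flags P=1 W=1 U=0 S=0
  → PROTECTION_VIOLATION  (4 entries read)

Access #1 fault: PROTECTION_VIOLATION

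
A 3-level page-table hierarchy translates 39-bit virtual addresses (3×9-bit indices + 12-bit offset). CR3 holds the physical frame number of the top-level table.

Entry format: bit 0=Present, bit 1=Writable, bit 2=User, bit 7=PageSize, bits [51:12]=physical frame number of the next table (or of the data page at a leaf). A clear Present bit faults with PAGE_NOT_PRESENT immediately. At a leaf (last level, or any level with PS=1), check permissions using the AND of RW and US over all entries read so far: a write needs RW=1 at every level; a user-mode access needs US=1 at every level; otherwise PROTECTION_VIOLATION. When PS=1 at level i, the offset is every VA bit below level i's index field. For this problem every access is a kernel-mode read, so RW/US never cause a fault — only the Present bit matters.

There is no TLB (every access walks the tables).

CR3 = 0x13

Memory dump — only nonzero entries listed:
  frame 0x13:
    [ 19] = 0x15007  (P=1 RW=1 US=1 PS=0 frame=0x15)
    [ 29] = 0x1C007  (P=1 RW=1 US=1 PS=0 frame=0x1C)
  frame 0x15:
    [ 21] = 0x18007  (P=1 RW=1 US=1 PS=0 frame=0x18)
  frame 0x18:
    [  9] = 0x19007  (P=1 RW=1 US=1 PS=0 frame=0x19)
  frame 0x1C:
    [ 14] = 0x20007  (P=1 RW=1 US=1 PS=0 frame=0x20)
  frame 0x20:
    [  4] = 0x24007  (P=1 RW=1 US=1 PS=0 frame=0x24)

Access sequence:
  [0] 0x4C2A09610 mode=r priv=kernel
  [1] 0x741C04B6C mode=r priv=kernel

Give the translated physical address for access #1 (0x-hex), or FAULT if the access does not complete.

Walk each access:
#0 VA=0x4C2A09610 (r,kernel):
  L0 @0x13[19] → 0x15007  P=1,RW=1,US=1,PS=0
  L1 @0x15[21] → 0x18007  P=1,RW=1,US=1,PS=0
  L2 @0x18[9] → 0x19007  P=1,RW=1,US=1,PS=0
  → PA=0x19610  (3 entries read)
#1 VA=0x741C04B6C (r,kernel):
  L0 @0x13[29] → 0x1C007  P=1,RW=1,US=1,PS=0
  L1 @0x1C[14] → 0x20007  P=1,RW=1,US=1,PS=0
  L2 @0x20[4] → 0x24007  P=1,RW=1,US=1,PS=0
  → PA=0x24B6C  (3 entries read)

Access #1 PA: 0x24B6C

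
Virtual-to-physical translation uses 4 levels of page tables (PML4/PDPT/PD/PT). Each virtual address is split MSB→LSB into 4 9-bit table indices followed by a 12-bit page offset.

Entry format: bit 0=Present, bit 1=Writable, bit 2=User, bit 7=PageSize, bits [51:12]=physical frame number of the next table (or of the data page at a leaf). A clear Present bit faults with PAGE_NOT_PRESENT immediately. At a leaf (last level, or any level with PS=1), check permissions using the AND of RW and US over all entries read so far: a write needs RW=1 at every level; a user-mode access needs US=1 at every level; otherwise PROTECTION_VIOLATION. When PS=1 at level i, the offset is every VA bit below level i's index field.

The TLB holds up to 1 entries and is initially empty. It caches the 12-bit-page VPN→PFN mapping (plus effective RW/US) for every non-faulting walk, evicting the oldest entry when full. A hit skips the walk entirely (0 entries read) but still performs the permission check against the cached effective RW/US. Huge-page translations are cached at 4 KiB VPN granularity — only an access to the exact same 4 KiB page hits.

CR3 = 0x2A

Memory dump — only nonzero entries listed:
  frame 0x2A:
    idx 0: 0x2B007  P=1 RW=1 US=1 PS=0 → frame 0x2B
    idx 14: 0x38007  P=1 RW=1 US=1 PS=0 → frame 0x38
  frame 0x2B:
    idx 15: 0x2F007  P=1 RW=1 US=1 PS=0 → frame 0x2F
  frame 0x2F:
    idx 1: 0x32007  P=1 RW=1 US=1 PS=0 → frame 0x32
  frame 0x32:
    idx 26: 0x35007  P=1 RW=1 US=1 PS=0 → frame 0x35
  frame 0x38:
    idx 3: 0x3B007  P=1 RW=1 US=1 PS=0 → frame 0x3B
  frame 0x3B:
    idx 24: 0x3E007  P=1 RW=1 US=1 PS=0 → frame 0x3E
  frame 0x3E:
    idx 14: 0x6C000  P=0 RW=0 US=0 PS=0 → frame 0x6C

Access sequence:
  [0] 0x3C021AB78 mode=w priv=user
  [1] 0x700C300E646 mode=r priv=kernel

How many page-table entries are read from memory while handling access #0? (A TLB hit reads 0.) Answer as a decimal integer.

Walk each access:
#0 VA=0x3C021AB78 (w,user):
  L0 @0x2A[0] → 0x2B007  P=1,RW=1,US=1,PS=0
  L1 @0x2B[15] → 0x2F007  P=1,RW=1,US=1,PS=0
  L2 @0x2F[1] → 0x32007  P=1,RW=1,US=1,PS=0
  L3 @0x32[26] → 0x35007  P=1,RW=1,US=1,PS=0
  ⇒ phys 0x35B78  [4 reads]
#1 VA=0x700C300E646 (r,kernel):
  L0 @0x2A[14] → 0x38007  P=1,RW=1,US=1,PS=0
  L1 @0x38[3] → 0x3B007  P=1,RW=1,US=1,PS=0
  L2 @0x3B[24] → 0x3E007  P=1,RW=1,US=1,PS=0
  L3 @0x3E[14] → 0x6C000  P=0,RW=0,US=0,PS=0
  → PAGE_NOT_PRESENT  (4 entries read)

Entries read for #0: 4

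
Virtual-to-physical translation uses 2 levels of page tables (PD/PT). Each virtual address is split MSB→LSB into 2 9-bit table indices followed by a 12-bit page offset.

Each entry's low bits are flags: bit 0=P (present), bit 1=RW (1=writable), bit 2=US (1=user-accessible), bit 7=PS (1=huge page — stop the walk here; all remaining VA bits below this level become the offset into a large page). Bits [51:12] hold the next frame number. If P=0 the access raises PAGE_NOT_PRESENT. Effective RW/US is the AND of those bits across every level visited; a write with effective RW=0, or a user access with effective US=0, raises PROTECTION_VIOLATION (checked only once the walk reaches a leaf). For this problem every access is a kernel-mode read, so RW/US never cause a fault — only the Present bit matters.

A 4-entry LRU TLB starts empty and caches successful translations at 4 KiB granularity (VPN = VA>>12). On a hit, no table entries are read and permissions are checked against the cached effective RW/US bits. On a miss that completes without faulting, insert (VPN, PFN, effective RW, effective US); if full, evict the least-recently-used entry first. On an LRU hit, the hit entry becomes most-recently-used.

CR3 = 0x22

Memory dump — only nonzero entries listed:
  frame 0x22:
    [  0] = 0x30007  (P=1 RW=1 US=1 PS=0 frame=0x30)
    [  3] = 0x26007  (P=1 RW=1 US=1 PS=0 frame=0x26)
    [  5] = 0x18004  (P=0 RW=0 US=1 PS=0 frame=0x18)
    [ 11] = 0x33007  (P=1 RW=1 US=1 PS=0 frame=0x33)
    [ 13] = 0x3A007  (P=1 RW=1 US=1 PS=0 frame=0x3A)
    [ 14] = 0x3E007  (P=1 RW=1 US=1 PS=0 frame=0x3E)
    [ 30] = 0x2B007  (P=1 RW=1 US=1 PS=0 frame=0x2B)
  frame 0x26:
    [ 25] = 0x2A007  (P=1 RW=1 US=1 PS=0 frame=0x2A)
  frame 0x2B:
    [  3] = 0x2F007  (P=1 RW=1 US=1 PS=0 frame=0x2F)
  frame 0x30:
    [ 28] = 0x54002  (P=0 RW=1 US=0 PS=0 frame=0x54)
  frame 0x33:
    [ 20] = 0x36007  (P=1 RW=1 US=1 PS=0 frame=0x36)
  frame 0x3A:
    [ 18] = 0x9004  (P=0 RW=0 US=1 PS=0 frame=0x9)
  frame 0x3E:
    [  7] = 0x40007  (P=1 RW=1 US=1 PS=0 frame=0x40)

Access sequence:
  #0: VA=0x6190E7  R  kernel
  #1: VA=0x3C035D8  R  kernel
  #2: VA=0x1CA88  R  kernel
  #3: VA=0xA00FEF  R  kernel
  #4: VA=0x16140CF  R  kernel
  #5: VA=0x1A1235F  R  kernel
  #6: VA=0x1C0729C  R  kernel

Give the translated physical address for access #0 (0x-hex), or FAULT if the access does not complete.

Per-access translation:
#0 VA=0x6190E7 (r,kernel):
  lvl0: tbl 0x22, slot 3 ⇒ 0x26007 (P1/RW1/US1/PS0)
  lvl1: tbl 0x26, slot 25 ⇒ 0x2A007 (P1/RW1/US1/PS0)
  ✓ 0x2A0E7  — 2 lookups
#1 VA=0x3C035D8 (r,kernel):
  lvl0: tbl 0x22, slot 30 ⇒ 0x2B007 (P1/RW1/US1/PS0)
  lvl1: tbl 0x2B, slot 3 ⇒ 0x2F007 (P1/RW1/US1/PS0)
  ✓ 0x2F5D8  — 2 lookups
#2 VA=0x1CA88 (r,kernel):
  lvl0: tbl 0x22, slot 0 ⇒ 0x30007 (P1/RW1/US1/PS0)
  lvl1: tbl 0x30, slot 28 ⇒ 0x54002 (P0/RW1/US0/PS0)
  ✗ PAGE_NOT_PRESENT  [2 reads]
#3 VA=0xA00FEF (r,kernel):
  lvl0: tbl 0x22, slot 5 ⇒ 0x18004 (P0/RW0/US1/PS0)
  ✗ PAGE_NOT_PRESENT  [1 reads]
#4 VA=0x16140CF (r,kernel):
  lvl0: tbl 0x22, slot 11 ⇒ 0x33007 (P1/RW1/US1/PS0)
  lvl1: tbl 0x33, slot 20 ⇒ 0x36007 (P1/RW1/US1/PS0)
  ✓ 0x360CF  — 2 lookups
#5 VA=0x1A1235F (r,kernel):
  lvl0: tbl 0x22, slot 13 ⇒ 0x3A007 (P1/RW1/US1/PS0)
  lvl1: tbl 0x3A, slot 18 ⇒ 0x9004 (P0/RW0/US1/PS0)
  ✗ PAGE_NOT_PRESENT  [2 reads]
#6 VA=0x1C0729C (r,kernel):
  lvl0: tbl 0x22, slot 14 ⇒ 0x3E007 (P1/RW1/US1/PS0)
  lvl1: tbl 0x3E, slot 7 ⇒ 0x40007 (P1/RW1/US1/PS0)
  ✓ 0x4029C  — 2 lookups

Access #0 PA: 0x2A0E7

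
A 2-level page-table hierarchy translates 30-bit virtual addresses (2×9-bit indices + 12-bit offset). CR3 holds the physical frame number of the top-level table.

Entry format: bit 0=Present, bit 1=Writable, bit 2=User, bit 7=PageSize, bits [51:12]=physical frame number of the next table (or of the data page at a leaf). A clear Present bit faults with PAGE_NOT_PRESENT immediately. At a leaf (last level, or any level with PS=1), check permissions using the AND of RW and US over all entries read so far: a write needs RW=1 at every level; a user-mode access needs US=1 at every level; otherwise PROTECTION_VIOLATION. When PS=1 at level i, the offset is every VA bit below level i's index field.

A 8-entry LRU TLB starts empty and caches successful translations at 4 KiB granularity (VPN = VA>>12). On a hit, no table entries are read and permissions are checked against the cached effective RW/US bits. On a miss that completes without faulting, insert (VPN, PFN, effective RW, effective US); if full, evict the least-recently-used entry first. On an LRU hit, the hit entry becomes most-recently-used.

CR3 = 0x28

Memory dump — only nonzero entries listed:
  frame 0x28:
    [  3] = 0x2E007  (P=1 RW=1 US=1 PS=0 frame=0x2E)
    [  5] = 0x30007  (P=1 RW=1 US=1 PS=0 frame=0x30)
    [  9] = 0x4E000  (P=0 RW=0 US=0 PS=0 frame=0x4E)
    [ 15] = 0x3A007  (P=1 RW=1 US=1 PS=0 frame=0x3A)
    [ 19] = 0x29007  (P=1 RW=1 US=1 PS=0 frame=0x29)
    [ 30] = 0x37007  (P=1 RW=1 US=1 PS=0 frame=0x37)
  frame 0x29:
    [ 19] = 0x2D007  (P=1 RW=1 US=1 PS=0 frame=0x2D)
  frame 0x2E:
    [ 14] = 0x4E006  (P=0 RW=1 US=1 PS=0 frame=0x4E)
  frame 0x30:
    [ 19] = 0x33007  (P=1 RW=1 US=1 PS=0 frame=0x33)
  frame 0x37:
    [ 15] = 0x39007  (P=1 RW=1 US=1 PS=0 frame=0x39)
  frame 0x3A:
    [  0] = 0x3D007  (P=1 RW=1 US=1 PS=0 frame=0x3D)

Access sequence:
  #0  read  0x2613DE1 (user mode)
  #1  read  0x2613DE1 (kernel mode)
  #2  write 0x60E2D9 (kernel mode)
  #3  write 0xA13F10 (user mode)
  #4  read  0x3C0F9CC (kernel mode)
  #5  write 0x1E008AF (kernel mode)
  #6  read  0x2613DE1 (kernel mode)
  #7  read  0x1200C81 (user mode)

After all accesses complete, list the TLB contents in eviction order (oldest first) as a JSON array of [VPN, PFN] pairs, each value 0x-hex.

Trace:
#0 VA=0x2613DE1 (r,user):
  L0: frame=0x28 idx=19 entry=0x29007 [P=1 RW=1 US=1 PS=0]
  L1: frame=0x29 idx=19 entry=0x2D007 [P=1 RW=1 US=1 PS=0]
  ✓ 0x2DDE1  — 2 lookups
#1 VA=0x2613DE1 (r,kernel):
  TLB hit vpn=0x2613 → PA=0x2DDE1
#2 VA=0x60E2D9 (w,kernel):
  L0: frame=0x28 idx=3 entry=0x2E007 [P=1 RW=1 US=1 PS=0]
  L1: frame=0x2E idx=14 entry=0x4E006 [P=0 RW=1 US=1 PS=0]
  ⇒ fault: PAGE_NOT_PRESENT  — 2 lookups
#3 VA=0xA13F10 (w,user):
  L0: frame=0x28 idx=5 entry=0x30007 [P=1 RW=1 US=1 PS=0]
  L1: frame=0x30 idx=19 entry=0x33007 [P=1 RW=1 US=1 PS=0]
  ✓ 0x33F10  — 2 lookups
#4 VA=0x3C0F9CC (r,kernel):
  L0: frame=0x28 idx=30 entry=0x37007 [P=1 RW=1 US=1 PS=0]
  L1: frame=0x37 idx=15 entry=0x39007 [P=1 RW=1 US=1 PS=0]
  ✓ 0x399CC  — 2 lookups
#5 VA=0x1E008AF (w,kernel):
  L0: frame=0x28 idx=15 entry=0x3A007 [P=1 RW=1 US=1 PS=0]
  L1: frame=0x3A idx=0 entry=0x3D007 [P=1 RW=1 US=1 PS=0]
  ✓ 0x3D8AF  — 2 lookups
#6 VA=0x2613DE1 (r,kernel):
  TLB hit vpn=0x2613 → PA=0x2DDE1
#7 VA=0x1200C81 (r,user):
  L0: frame=0x28 idx=9 entry=0x4E000 [P=0 RW=0 US=0 PS=0]
  ⇒ fault: PAGE_NOT_PRESENT  — 1 lookups

TLB: [["0xA13", "0x33"], ["0x3C0F", "0x39"], ["0x1E00", "0x3D"], ["0x2613", "0x2D"]]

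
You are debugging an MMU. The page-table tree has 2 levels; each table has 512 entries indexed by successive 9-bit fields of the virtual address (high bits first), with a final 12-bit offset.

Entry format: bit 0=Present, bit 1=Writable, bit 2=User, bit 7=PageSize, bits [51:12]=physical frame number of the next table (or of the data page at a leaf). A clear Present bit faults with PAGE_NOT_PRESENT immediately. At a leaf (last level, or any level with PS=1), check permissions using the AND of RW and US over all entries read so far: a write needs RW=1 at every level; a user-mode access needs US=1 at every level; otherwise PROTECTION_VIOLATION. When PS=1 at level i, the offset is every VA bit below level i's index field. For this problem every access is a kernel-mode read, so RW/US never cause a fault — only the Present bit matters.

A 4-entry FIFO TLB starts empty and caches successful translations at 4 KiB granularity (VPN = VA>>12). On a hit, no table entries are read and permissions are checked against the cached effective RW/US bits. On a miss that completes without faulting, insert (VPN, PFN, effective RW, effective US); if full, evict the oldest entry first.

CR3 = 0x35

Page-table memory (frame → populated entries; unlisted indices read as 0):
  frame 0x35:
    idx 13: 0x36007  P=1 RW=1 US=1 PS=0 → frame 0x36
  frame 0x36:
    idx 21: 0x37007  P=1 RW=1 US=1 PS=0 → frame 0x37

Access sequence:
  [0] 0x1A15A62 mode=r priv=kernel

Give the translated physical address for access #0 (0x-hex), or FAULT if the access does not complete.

Trace:
#0 VA=0x1A15A62 (r,kernel):
  [0] read 0x35 idx=13: raw=0x36007 flags P=1 W=1 U=1 S=0
  [1] read 0x36 idx=21: raw=0x37007 flags P=1 W=1 U=1 S=0
  → PA=0x37A62  (2 entries read)

Access #0 PA: 0x37A62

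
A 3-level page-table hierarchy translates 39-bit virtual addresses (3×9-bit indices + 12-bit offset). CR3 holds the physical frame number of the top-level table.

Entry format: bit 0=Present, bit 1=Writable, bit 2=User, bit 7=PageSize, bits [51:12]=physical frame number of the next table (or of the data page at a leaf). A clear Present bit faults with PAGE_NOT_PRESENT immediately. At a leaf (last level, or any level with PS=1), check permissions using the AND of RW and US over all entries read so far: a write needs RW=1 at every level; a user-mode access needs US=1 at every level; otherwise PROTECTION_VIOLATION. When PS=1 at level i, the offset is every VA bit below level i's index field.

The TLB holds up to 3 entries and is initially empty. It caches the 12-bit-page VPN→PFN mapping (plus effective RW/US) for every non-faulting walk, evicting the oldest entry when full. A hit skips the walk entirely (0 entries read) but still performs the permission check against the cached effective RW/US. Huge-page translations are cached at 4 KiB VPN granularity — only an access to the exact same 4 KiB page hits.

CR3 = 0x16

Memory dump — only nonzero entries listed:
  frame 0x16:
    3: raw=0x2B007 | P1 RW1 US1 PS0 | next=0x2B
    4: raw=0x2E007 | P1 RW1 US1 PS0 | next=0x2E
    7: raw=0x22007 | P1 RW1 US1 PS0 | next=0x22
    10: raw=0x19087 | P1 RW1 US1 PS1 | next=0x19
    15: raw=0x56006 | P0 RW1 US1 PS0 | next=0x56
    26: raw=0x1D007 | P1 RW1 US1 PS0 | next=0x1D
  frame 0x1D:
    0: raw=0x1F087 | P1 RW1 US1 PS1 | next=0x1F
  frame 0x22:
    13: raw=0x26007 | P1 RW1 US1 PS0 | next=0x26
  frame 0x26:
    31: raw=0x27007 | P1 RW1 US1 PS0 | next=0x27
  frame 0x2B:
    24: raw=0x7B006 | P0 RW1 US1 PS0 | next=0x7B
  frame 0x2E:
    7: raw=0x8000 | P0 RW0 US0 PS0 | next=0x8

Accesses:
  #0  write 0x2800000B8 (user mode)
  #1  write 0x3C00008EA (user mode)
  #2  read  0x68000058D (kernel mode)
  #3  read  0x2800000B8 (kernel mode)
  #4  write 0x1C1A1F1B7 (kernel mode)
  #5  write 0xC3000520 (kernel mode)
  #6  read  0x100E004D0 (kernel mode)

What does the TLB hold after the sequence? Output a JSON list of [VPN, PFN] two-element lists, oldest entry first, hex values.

Walk each access:
#0 VA=0x2800000B8 (w,user):
  lvl0: tbl 0x16, slot 10 ⇒ 0x19087 (P1/RW1/US1/PS1)
  ⇒ phys 0x190B8 (huge @L0)  [1 reads]
#1 VA=0x3C00008EA (w,user):
  lvl0: tbl 0x16, slot 15 ⇒ 0x56006 (P0/RW1/US1/PS0)
  → PAGE_NOT_PRESENT  (1 entries read)
#2 VA=0x68000058D (r,kernel):
  lvl0: tbl 0x16, slot 26 ⇒ 0x1D007 (P1/RW1/US1/PS0)
  lvl1: tbl 0x1D, slot 0 ⇒ 0x1F087 (P1/RW1/US1/PS1)
  ⇒ phys 0x1F58D (huge @L1)  [2 reads]
#3 VA=0x2800000B8 (r,kernel):
  TLB hit vpn=0x280000 → PA=0x190B8
#4 VA=0x1C1A1F1B7 (w,kernel):
  lvl0: tbl 0x16, slot 7 ⇒ 0x22007 (P1/RW1/US1/PS0)
  lvl1: tbl 0x22, slot 13 ⇒ 0x26007 (P1/RW1/US1/PS0)
  lvl2: tbl 0x26, slot 31 ⇒ 0x27007 (P1/RW1/US1/PS0)
  ⇒ phys 0x271B7  [3 reads]
#5 VA=0xC3000520 (w,kernel):
  lvl0: tbl 0x16, slot 3 ⇒ 0x2B007 (P1/RW1/US1/PS0)
  lvl1: tbl 0x2B, slot 24 ⇒ 0x7B006 (P0/RW1/US1/PS0)
  → PAGE_NOT_PRESENT  (2 entries read)
#6 VA=0x100E004D0 (r,kernel):
  lvl0: tbl 0x16, slot 4 ⇒ 0x2E007 (P1/RW1/US1/PS0)
  lvl1: tbl 0x2E, slot 7 ⇒ 0x8000 (P0/RW0/US0/PS0)
  → PAGE_NOT_PRESENT  (2 entries read)

TLB: [["0x280000", "0x19"], ["0x680000", "0x1F"], ["0x1C1A1F", "0x27"]]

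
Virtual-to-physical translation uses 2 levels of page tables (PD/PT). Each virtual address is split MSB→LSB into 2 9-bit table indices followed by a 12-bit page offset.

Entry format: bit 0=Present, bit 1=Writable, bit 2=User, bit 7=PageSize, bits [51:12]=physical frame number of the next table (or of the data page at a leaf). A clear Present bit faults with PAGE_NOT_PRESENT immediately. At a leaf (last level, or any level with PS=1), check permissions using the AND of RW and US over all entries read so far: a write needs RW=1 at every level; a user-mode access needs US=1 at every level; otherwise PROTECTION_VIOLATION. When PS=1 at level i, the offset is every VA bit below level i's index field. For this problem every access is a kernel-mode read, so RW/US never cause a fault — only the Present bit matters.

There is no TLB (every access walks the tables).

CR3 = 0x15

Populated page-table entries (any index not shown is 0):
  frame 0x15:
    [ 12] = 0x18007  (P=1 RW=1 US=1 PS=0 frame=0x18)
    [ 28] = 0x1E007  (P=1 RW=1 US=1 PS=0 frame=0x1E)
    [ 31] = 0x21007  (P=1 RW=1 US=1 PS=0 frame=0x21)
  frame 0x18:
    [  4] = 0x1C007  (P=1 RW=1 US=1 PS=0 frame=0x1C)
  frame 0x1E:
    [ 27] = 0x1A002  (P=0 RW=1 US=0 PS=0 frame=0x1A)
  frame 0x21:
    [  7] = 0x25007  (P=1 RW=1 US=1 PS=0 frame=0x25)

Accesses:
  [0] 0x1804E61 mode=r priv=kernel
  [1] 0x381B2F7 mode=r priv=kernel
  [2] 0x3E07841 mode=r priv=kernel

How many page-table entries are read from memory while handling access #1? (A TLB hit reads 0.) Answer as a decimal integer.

Per-access translation:
#0 VA=0x1804E61 (r,kernel):
  [0] read 0x15 idx=12: raw=0x18007 flags P=1 W=1 U=1 S=0
  [1] read 0x18 idx=4: raw=0x1C007 flags P=1 W=1 U=1 S=0
  ⇒ phys 0x1CE61  [2 reads]
#1 VA=0x381B2F7 (r,kernel):
  [0] read 0x15 idx=28: raw=0x1E007 flags P=1 W=1 U=1 S=0
  [1] read 0x1E idx=27: raw=0x1A002 flags P=0 W=1 U=0 S=0
  ✗ PAGE_NOT_PRESENT  [2 reads]
#2 VA=0x3E07841 (r,kernel):
  [0] read 0x15 idx=31: raw=0x21007 flags P=1 W=1 U=1 S=0
  [1] read 0x21 idx=7: raw=0x25007 flags P=1 W=1 U=1 S=0
  ⇒ phys 0x25841  [2 reads]

Entries read for #1: 2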